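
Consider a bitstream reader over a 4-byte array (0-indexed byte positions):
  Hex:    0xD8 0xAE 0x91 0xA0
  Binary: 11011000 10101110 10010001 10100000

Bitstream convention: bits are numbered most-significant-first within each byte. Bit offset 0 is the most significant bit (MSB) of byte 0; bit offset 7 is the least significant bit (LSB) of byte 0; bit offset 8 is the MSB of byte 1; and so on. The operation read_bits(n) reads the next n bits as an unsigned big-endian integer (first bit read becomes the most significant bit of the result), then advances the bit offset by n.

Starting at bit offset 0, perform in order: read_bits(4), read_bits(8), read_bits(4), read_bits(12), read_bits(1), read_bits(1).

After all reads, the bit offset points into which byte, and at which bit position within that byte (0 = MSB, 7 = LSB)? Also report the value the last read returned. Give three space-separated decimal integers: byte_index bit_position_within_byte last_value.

Read 1: bits[0:4] width=4 -> value=13 (bin 1101); offset now 4 = byte 0 bit 4; 28 bits remain
Read 2: bits[4:12] width=8 -> value=138 (bin 10001010); offset now 12 = byte 1 bit 4; 20 bits remain
Read 3: bits[12:16] width=4 -> value=14 (bin 1110); offset now 16 = byte 2 bit 0; 16 bits remain
Read 4: bits[16:28] width=12 -> value=2330 (bin 100100011010); offset now 28 = byte 3 bit 4; 4 bits remain
Read 5: bits[28:29] width=1 -> value=0 (bin 0); offset now 29 = byte 3 bit 5; 3 bits remain
Read 6: bits[29:30] width=1 -> value=0 (bin 0); offset now 30 = byte 3 bit 6; 2 bits remain

Answer: 3 6 0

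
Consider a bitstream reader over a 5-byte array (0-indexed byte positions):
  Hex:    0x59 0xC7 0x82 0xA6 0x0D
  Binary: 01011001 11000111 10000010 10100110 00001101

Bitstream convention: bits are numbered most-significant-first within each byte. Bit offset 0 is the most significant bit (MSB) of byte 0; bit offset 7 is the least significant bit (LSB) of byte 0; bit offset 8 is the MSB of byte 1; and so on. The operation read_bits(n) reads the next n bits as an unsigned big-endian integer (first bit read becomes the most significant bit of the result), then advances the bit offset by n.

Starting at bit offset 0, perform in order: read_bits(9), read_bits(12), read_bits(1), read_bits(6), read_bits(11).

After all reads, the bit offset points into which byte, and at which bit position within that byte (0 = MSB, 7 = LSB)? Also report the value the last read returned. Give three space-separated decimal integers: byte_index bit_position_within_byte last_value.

Read 1: bits[0:9] width=9 -> value=179 (bin 010110011); offset now 9 = byte 1 bit 1; 31 bits remain
Read 2: bits[9:21] width=12 -> value=2288 (bin 100011110000); offset now 21 = byte 2 bit 5; 19 bits remain
Read 3: bits[21:22] width=1 -> value=0 (bin 0); offset now 22 = byte 2 bit 6; 18 bits remain
Read 4: bits[22:28] width=6 -> value=42 (bin 101010); offset now 28 = byte 3 bit 4; 12 bits remain
Read 5: bits[28:39] width=11 -> value=774 (bin 01100000110); offset now 39 = byte 4 bit 7; 1 bits remain

Answer: 4 7 774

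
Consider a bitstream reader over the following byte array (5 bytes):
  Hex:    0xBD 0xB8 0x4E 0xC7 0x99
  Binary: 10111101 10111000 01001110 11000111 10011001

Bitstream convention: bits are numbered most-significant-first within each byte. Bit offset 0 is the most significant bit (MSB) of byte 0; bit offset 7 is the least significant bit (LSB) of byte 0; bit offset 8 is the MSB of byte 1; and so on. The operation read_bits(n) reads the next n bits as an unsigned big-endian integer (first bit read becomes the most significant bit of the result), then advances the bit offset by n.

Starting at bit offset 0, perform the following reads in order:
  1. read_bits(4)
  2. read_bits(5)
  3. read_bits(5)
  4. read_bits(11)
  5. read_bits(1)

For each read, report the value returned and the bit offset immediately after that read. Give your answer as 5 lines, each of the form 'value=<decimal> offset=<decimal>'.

Answer: value=11 offset=4
value=27 offset=9
value=14 offset=14
value=157 offset=25
value=1 offset=26

Derivation:
Read 1: bits[0:4] width=4 -> value=11 (bin 1011); offset now 4 = byte 0 bit 4; 36 bits remain
Read 2: bits[4:9] width=5 -> value=27 (bin 11011); offset now 9 = byte 1 bit 1; 31 bits remain
Read 3: bits[9:14] width=5 -> value=14 (bin 01110); offset now 14 = byte 1 bit 6; 26 bits remain
Read 4: bits[14:25] width=11 -> value=157 (bin 00010011101); offset now 25 = byte 3 bit 1; 15 bits remain
Read 5: bits[25:26] width=1 -> value=1 (bin 1); offset now 26 = byte 3 bit 2; 14 bits remain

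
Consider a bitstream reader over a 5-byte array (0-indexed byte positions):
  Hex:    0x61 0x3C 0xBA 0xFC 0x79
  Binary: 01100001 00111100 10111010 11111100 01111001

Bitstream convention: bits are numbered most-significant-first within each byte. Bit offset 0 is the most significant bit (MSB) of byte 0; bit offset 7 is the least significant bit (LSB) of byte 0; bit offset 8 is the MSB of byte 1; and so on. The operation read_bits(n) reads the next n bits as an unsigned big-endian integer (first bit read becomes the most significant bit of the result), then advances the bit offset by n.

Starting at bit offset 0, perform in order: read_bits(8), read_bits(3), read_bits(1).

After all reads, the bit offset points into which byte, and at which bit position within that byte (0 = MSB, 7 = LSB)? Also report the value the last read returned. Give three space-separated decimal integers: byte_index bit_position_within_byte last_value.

Read 1: bits[0:8] width=8 -> value=97 (bin 01100001); offset now 8 = byte 1 bit 0; 32 bits remain
Read 2: bits[8:11] width=3 -> value=1 (bin 001); offset now 11 = byte 1 bit 3; 29 bits remain
Read 3: bits[11:12] width=1 -> value=1 (bin 1); offset now 12 = byte 1 bit 4; 28 bits remain

Answer: 1 4 1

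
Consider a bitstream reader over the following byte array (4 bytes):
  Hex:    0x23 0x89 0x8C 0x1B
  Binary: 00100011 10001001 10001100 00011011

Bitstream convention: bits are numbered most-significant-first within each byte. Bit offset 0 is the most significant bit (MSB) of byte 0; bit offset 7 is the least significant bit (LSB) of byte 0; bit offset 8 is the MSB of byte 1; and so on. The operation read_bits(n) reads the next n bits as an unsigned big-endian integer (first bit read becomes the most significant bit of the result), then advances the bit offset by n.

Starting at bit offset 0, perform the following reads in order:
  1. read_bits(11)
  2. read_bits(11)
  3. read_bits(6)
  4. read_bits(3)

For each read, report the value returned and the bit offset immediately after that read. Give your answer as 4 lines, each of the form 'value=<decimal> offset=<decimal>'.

Read 1: bits[0:11] width=11 -> value=284 (bin 00100011100); offset now 11 = byte 1 bit 3; 21 bits remain
Read 2: bits[11:22] width=11 -> value=611 (bin 01001100011); offset now 22 = byte 2 bit 6; 10 bits remain
Read 3: bits[22:28] width=6 -> value=1 (bin 000001); offset now 28 = byte 3 bit 4; 4 bits remain
Read 4: bits[28:31] width=3 -> value=5 (bin 101); offset now 31 = byte 3 bit 7; 1 bits remain

Answer: value=284 offset=11
value=611 offset=22
value=1 offset=28
value=5 offset=31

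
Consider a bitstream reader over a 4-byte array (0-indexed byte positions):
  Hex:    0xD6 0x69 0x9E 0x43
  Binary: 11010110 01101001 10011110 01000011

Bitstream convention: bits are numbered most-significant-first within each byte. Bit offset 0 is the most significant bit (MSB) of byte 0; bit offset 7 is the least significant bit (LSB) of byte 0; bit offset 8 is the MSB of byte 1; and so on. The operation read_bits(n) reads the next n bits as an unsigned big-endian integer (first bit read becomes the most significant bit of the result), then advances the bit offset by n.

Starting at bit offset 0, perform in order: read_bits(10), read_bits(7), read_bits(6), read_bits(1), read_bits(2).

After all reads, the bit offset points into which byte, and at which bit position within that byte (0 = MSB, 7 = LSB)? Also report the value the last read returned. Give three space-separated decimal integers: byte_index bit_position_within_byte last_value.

Answer: 3 2 1

Derivation:
Read 1: bits[0:10] width=10 -> value=857 (bin 1101011001); offset now 10 = byte 1 bit 2; 22 bits remain
Read 2: bits[10:17] width=7 -> value=83 (bin 1010011); offset now 17 = byte 2 bit 1; 15 bits remain
Read 3: bits[17:23] width=6 -> value=15 (bin 001111); offset now 23 = byte 2 bit 7; 9 bits remain
Read 4: bits[23:24] width=1 -> value=0 (bin 0); offset now 24 = byte 3 bit 0; 8 bits remain
Read 5: bits[24:26] width=2 -> value=1 (bin 01); offset now 26 = byte 3 bit 2; 6 bits remain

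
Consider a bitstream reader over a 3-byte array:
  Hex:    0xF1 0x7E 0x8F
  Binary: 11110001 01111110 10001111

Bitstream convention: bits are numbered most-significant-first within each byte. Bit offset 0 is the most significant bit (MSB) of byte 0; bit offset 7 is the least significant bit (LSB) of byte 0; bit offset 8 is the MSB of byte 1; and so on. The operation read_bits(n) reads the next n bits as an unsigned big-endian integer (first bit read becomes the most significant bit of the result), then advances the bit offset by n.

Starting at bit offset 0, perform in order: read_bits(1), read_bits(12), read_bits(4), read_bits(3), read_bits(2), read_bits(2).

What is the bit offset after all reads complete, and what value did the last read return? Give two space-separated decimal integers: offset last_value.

Answer: 24 3

Derivation:
Read 1: bits[0:1] width=1 -> value=1 (bin 1); offset now 1 = byte 0 bit 1; 23 bits remain
Read 2: bits[1:13] width=12 -> value=3631 (bin 111000101111); offset now 13 = byte 1 bit 5; 11 bits remain
Read 3: bits[13:17] width=4 -> value=13 (bin 1101); offset now 17 = byte 2 bit 1; 7 bits remain
Read 4: bits[17:20] width=3 -> value=0 (bin 000); offset now 20 = byte 2 bit 4; 4 bits remain
Read 5: bits[20:22] width=2 -> value=3 (bin 11); offset now 22 = byte 2 bit 6; 2 bits remain
Read 6: bits[22:24] width=2 -> value=3 (bin 11); offset now 24 = byte 3 bit 0; 0 bits remain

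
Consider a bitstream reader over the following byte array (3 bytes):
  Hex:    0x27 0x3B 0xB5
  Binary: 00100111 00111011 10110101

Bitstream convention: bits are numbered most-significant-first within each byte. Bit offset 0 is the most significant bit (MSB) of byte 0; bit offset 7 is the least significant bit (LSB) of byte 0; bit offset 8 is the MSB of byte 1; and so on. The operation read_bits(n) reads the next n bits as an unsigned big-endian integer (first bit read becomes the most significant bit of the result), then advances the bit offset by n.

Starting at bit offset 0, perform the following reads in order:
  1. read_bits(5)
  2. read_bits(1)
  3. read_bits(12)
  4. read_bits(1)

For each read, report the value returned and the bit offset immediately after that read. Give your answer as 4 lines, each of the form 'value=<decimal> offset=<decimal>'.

Answer: value=4 offset=5
value=1 offset=6
value=3310 offset=18
value=1 offset=19

Derivation:
Read 1: bits[0:5] width=5 -> value=4 (bin 00100); offset now 5 = byte 0 bit 5; 19 bits remain
Read 2: bits[5:6] width=1 -> value=1 (bin 1); offset now 6 = byte 0 bit 6; 18 bits remain
Read 3: bits[6:18] width=12 -> value=3310 (bin 110011101110); offset now 18 = byte 2 bit 2; 6 bits remain
Read 4: bits[18:19] width=1 -> value=1 (bin 1); offset now 19 = byte 2 bit 3; 5 bits remain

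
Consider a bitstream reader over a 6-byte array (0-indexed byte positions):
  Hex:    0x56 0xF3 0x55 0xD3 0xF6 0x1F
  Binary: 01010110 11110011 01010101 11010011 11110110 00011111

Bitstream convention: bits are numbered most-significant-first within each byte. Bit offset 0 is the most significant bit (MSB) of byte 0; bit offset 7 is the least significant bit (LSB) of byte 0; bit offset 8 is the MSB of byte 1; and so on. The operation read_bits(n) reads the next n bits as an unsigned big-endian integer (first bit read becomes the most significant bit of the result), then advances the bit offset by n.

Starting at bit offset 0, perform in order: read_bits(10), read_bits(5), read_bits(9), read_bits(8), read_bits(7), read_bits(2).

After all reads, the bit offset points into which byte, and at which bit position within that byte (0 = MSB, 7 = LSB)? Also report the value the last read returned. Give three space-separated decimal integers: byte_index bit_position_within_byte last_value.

Answer: 5 1 0

Derivation:
Read 1: bits[0:10] width=10 -> value=347 (bin 0101011011); offset now 10 = byte 1 bit 2; 38 bits remain
Read 2: bits[10:15] width=5 -> value=25 (bin 11001); offset now 15 = byte 1 bit 7; 33 bits remain
Read 3: bits[15:24] width=9 -> value=341 (bin 101010101); offset now 24 = byte 3 bit 0; 24 bits remain
Read 4: bits[24:32] width=8 -> value=211 (bin 11010011); offset now 32 = byte 4 bit 0; 16 bits remain
Read 5: bits[32:39] width=7 -> value=123 (bin 1111011); offset now 39 = byte 4 bit 7; 9 bits remain
Read 6: bits[39:41] width=2 -> value=0 (bin 00); offset now 41 = byte 5 bit 1; 7 bits remain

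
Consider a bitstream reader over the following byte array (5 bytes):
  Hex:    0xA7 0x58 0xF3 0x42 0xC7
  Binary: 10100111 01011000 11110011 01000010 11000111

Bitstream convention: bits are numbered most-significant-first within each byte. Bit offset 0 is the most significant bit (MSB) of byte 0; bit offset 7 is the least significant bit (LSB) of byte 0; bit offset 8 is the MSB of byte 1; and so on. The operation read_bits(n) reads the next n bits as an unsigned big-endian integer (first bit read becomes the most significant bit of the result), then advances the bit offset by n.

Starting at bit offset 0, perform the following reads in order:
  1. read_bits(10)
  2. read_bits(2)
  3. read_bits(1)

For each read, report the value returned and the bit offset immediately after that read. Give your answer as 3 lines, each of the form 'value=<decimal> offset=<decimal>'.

Answer: value=669 offset=10
value=1 offset=12
value=1 offset=13

Derivation:
Read 1: bits[0:10] width=10 -> value=669 (bin 1010011101); offset now 10 = byte 1 bit 2; 30 bits remain
Read 2: bits[10:12] width=2 -> value=1 (bin 01); offset now 12 = byte 1 bit 4; 28 bits remain
Read 3: bits[12:13] width=1 -> value=1 (bin 1); offset now 13 = byte 1 bit 5; 27 bits remain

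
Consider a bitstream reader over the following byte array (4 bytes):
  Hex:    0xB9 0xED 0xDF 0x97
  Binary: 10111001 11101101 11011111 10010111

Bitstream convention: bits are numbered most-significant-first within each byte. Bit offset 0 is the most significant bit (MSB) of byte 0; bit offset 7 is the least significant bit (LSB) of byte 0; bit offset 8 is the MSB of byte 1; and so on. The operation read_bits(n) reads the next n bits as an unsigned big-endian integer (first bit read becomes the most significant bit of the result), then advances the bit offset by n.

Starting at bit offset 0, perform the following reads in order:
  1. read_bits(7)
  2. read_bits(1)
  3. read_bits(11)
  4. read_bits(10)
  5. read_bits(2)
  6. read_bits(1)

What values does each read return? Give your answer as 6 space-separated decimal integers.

Read 1: bits[0:7] width=7 -> value=92 (bin 1011100); offset now 7 = byte 0 bit 7; 25 bits remain
Read 2: bits[7:8] width=1 -> value=1 (bin 1); offset now 8 = byte 1 bit 0; 24 bits remain
Read 3: bits[8:19] width=11 -> value=1902 (bin 11101101110); offset now 19 = byte 2 bit 3; 13 bits remain
Read 4: bits[19:29] width=10 -> value=1010 (bin 1111110010); offset now 29 = byte 3 bit 5; 3 bits remain
Read 5: bits[29:31] width=2 -> value=3 (bin 11); offset now 31 = byte 3 bit 7; 1 bits remain
Read 6: bits[31:32] width=1 -> value=1 (bin 1); offset now 32 = byte 4 bit 0; 0 bits remain

Answer: 92 1 1902 1010 3 1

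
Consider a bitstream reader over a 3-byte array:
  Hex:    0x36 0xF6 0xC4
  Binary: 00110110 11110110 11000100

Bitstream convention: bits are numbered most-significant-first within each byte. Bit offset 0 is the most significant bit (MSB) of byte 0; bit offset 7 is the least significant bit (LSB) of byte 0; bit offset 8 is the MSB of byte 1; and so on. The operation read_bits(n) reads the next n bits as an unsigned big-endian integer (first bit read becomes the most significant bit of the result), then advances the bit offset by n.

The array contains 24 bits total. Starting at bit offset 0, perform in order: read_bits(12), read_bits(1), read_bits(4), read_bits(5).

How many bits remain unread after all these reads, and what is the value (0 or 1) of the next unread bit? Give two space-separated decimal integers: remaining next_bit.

Read 1: bits[0:12] width=12 -> value=879 (bin 001101101111); offset now 12 = byte 1 bit 4; 12 bits remain
Read 2: bits[12:13] width=1 -> value=0 (bin 0); offset now 13 = byte 1 bit 5; 11 bits remain
Read 3: bits[13:17] width=4 -> value=13 (bin 1101); offset now 17 = byte 2 bit 1; 7 bits remain
Read 4: bits[17:22] width=5 -> value=17 (bin 10001); offset now 22 = byte 2 bit 6; 2 bits remain

Answer: 2 0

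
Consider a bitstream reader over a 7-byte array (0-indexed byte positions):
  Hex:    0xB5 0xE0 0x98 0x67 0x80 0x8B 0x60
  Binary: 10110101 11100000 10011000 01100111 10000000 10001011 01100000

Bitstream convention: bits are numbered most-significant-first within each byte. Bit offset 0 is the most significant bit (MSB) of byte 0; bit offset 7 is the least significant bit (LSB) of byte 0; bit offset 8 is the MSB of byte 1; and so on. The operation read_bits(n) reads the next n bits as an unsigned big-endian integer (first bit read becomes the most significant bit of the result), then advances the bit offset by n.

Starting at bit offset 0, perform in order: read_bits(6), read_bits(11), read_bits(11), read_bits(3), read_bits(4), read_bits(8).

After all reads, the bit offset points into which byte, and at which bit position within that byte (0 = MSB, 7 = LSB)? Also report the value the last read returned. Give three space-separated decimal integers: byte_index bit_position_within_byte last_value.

Answer: 5 3 4

Derivation:
Read 1: bits[0:6] width=6 -> value=45 (bin 101101); offset now 6 = byte 0 bit 6; 50 bits remain
Read 2: bits[6:17] width=11 -> value=961 (bin 01111000001); offset now 17 = byte 2 bit 1; 39 bits remain
Read 3: bits[17:28] width=11 -> value=390 (bin 00110000110); offset now 28 = byte 3 bit 4; 28 bits remain
Read 4: bits[28:31] width=3 -> value=3 (bin 011); offset now 31 = byte 3 bit 7; 25 bits remain
Read 5: bits[31:35] width=4 -> value=12 (bin 1100); offset now 35 = byte 4 bit 3; 21 bits remain
Read 6: bits[35:43] width=8 -> value=4 (bin 00000100); offset now 43 = byte 5 bit 3; 13 bits remain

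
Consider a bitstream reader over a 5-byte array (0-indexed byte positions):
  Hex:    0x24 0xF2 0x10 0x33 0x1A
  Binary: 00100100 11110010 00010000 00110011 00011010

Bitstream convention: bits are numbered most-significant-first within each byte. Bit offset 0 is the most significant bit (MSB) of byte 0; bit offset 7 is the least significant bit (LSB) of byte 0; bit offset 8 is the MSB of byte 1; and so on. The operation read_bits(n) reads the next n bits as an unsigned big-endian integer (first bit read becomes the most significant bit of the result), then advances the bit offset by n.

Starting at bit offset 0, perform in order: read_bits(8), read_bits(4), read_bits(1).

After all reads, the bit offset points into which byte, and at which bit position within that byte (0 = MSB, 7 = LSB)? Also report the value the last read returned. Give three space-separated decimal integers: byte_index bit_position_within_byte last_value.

Answer: 1 5 0

Derivation:
Read 1: bits[0:8] width=8 -> value=36 (bin 00100100); offset now 8 = byte 1 bit 0; 32 bits remain
Read 2: bits[8:12] width=4 -> value=15 (bin 1111); offset now 12 = byte 1 bit 4; 28 bits remain
Read 3: bits[12:13] width=1 -> value=0 (bin 0); offset now 13 = byte 1 bit 5; 27 bits remain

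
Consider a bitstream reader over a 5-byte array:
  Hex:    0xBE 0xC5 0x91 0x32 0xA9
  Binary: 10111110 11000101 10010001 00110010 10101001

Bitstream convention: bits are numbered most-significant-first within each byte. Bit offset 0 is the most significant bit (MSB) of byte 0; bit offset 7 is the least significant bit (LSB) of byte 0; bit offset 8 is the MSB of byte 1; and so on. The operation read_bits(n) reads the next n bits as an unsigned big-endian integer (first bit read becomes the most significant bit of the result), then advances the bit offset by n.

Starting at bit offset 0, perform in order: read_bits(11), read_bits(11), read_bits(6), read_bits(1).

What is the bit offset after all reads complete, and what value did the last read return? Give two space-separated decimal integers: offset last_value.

Answer: 29 0

Derivation:
Read 1: bits[0:11] width=11 -> value=1526 (bin 10111110110); offset now 11 = byte 1 bit 3; 29 bits remain
Read 2: bits[11:22] width=11 -> value=356 (bin 00101100100); offset now 22 = byte 2 bit 6; 18 bits remain
Read 3: bits[22:28] width=6 -> value=19 (bin 010011); offset now 28 = byte 3 bit 4; 12 bits remain
Read 4: bits[28:29] width=1 -> value=0 (bin 0); offset now 29 = byte 3 bit 5; 11 bits remain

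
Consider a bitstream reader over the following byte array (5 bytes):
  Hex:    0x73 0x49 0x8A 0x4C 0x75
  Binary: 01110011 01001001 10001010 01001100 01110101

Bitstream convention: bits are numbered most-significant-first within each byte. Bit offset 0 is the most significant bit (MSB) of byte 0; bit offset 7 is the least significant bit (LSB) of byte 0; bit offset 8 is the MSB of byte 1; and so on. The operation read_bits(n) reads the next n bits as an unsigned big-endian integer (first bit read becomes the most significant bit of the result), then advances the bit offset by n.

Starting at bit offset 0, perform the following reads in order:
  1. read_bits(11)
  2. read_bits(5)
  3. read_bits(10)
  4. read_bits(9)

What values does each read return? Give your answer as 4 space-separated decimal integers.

Read 1: bits[0:11] width=11 -> value=922 (bin 01110011010); offset now 11 = byte 1 bit 3; 29 bits remain
Read 2: bits[11:16] width=5 -> value=9 (bin 01001); offset now 16 = byte 2 bit 0; 24 bits remain
Read 3: bits[16:26] width=10 -> value=553 (bin 1000101001); offset now 26 = byte 3 bit 2; 14 bits remain
Read 4: bits[26:35] width=9 -> value=99 (bin 001100011); offset now 35 = byte 4 bit 3; 5 bits remain

Answer: 922 9 553 99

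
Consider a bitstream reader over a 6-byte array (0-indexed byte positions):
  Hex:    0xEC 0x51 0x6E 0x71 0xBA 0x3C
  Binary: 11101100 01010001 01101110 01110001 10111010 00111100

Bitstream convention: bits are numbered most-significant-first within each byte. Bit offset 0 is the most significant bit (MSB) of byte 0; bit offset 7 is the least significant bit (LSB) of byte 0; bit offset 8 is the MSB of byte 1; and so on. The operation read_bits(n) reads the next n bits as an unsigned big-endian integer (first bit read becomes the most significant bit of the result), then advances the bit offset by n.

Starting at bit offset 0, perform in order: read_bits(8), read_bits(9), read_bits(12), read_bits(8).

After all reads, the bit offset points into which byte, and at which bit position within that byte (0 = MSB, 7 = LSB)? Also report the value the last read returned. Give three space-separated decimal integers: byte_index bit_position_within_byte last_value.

Answer: 4 5 55

Derivation:
Read 1: bits[0:8] width=8 -> value=236 (bin 11101100); offset now 8 = byte 1 bit 0; 40 bits remain
Read 2: bits[8:17] width=9 -> value=162 (bin 010100010); offset now 17 = byte 2 bit 1; 31 bits remain
Read 3: bits[17:29] width=12 -> value=3534 (bin 110111001110); offset now 29 = byte 3 bit 5; 19 bits remain
Read 4: bits[29:37] width=8 -> value=55 (bin 00110111); offset now 37 = byte 4 bit 5; 11 bits remain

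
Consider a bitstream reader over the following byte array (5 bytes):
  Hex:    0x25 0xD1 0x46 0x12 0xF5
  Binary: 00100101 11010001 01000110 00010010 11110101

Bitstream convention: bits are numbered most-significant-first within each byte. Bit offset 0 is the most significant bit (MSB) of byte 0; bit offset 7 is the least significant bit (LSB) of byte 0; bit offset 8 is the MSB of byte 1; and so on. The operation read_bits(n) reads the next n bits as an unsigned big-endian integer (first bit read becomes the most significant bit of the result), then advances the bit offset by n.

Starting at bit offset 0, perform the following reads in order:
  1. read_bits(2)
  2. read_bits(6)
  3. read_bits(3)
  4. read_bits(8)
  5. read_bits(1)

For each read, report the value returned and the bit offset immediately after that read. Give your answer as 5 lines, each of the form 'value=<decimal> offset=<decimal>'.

Read 1: bits[0:2] width=2 -> value=0 (bin 00); offset now 2 = byte 0 bit 2; 38 bits remain
Read 2: bits[2:8] width=6 -> value=37 (bin 100101); offset now 8 = byte 1 bit 0; 32 bits remain
Read 3: bits[8:11] width=3 -> value=6 (bin 110); offset now 11 = byte 1 bit 3; 29 bits remain
Read 4: bits[11:19] width=8 -> value=138 (bin 10001010); offset now 19 = byte 2 bit 3; 21 bits remain
Read 5: bits[19:20] width=1 -> value=0 (bin 0); offset now 20 = byte 2 bit 4; 20 bits remain

Answer: value=0 offset=2
value=37 offset=8
value=6 offset=11
value=138 offset=19
value=0 offset=20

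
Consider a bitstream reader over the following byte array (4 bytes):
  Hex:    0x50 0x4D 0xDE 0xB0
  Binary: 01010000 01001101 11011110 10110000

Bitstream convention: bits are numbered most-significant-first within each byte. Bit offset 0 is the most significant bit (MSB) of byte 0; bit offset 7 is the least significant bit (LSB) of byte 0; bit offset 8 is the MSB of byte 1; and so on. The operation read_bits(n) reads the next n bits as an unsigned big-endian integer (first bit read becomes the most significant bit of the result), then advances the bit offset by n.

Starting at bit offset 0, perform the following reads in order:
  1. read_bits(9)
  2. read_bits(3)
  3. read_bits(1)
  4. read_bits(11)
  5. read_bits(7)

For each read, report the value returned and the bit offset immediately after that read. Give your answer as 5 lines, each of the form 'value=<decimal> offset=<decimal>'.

Read 1: bits[0:9] width=9 -> value=160 (bin 010100000); offset now 9 = byte 1 bit 1; 23 bits remain
Read 2: bits[9:12] width=3 -> value=4 (bin 100); offset now 12 = byte 1 bit 4; 20 bits remain
Read 3: bits[12:13] width=1 -> value=1 (bin 1); offset now 13 = byte 1 bit 5; 19 bits remain
Read 4: bits[13:24] width=11 -> value=1502 (bin 10111011110); offset now 24 = byte 3 bit 0; 8 bits remain
Read 5: bits[24:31] width=7 -> value=88 (bin 1011000); offset now 31 = byte 3 bit 7; 1 bits remain

Answer: value=160 offset=9
value=4 offset=12
value=1 offset=13
value=1502 offset=24
value=88 offset=31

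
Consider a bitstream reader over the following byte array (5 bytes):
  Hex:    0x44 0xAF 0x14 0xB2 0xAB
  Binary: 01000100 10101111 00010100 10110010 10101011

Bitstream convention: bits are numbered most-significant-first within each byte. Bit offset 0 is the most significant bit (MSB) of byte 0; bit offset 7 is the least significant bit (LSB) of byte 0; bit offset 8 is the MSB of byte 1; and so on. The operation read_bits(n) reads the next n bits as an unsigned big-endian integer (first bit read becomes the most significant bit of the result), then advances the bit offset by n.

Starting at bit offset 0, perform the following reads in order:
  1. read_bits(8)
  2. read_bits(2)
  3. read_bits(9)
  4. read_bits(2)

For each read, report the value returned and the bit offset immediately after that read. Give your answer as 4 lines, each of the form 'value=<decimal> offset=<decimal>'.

Read 1: bits[0:8] width=8 -> value=68 (bin 01000100); offset now 8 = byte 1 bit 0; 32 bits remain
Read 2: bits[8:10] width=2 -> value=2 (bin 10); offset now 10 = byte 1 bit 2; 30 bits remain
Read 3: bits[10:19] width=9 -> value=376 (bin 101111000); offset now 19 = byte 2 bit 3; 21 bits remain
Read 4: bits[19:21] width=2 -> value=2 (bin 10); offset now 21 = byte 2 bit 5; 19 bits remain

Answer: value=68 offset=8
value=2 offset=10
value=376 offset=19
value=2 offset=21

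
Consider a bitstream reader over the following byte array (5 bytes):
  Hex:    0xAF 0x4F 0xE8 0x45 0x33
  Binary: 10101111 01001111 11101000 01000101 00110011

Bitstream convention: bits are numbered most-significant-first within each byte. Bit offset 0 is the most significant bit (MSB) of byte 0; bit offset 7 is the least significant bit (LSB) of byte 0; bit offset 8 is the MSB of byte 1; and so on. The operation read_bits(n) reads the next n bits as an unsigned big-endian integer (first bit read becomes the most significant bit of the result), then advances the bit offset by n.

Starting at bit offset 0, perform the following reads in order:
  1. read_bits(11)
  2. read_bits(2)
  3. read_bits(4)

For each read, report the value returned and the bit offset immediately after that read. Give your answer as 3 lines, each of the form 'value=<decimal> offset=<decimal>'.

Read 1: bits[0:11] width=11 -> value=1402 (bin 10101111010); offset now 11 = byte 1 bit 3; 29 bits remain
Read 2: bits[11:13] width=2 -> value=1 (bin 01); offset now 13 = byte 1 bit 5; 27 bits remain
Read 3: bits[13:17] width=4 -> value=15 (bin 1111); offset now 17 = byte 2 bit 1; 23 bits remain

Answer: value=1402 offset=11
value=1 offset=13
value=15 offset=17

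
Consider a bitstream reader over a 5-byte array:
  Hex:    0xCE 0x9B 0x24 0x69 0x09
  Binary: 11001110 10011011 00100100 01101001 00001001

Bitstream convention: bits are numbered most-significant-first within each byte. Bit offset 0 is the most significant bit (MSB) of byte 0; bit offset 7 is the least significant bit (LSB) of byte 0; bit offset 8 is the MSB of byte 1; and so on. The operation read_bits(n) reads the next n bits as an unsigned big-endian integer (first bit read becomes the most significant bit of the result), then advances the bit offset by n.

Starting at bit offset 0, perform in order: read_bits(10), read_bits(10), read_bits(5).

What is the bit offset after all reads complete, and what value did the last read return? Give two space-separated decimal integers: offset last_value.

Answer: 25 8

Derivation:
Read 1: bits[0:10] width=10 -> value=826 (bin 1100111010); offset now 10 = byte 1 bit 2; 30 bits remain
Read 2: bits[10:20] width=10 -> value=434 (bin 0110110010); offset now 20 = byte 2 bit 4; 20 bits remain
Read 3: bits[20:25] width=5 -> value=8 (bin 01000); offset now 25 = byte 3 bit 1; 15 bits remain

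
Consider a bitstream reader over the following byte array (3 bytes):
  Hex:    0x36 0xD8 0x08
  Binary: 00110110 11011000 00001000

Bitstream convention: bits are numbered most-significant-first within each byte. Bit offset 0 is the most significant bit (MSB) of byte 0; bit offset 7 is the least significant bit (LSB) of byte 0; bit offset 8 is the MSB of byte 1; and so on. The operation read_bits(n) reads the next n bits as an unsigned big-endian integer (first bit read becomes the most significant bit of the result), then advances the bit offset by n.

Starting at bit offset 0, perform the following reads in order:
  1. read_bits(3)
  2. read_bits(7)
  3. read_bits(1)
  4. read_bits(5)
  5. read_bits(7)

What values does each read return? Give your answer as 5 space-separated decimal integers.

Read 1: bits[0:3] width=3 -> value=1 (bin 001); offset now 3 = byte 0 bit 3; 21 bits remain
Read 2: bits[3:10] width=7 -> value=91 (bin 1011011); offset now 10 = byte 1 bit 2; 14 bits remain
Read 3: bits[10:11] width=1 -> value=0 (bin 0); offset now 11 = byte 1 bit 3; 13 bits remain
Read 4: bits[11:16] width=5 -> value=24 (bin 11000); offset now 16 = byte 2 bit 0; 8 bits remain
Read 5: bits[16:23] width=7 -> value=4 (bin 0000100); offset now 23 = byte 2 bit 7; 1 bits remain

Answer: 1 91 0 24 4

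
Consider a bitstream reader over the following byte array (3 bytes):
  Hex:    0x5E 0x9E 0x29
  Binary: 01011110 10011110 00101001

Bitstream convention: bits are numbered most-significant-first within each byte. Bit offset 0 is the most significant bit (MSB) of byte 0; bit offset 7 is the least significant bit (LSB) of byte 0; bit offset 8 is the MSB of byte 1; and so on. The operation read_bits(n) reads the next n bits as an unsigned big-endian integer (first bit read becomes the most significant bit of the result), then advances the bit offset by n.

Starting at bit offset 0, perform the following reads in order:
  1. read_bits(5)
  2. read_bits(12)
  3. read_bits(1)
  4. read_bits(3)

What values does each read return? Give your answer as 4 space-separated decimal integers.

Read 1: bits[0:5] width=5 -> value=11 (bin 01011); offset now 5 = byte 0 bit 5; 19 bits remain
Read 2: bits[5:17] width=12 -> value=3388 (bin 110100111100); offset now 17 = byte 2 bit 1; 7 bits remain
Read 3: bits[17:18] width=1 -> value=0 (bin 0); offset now 18 = byte 2 bit 2; 6 bits remain
Read 4: bits[18:21] width=3 -> value=5 (bin 101); offset now 21 = byte 2 bit 5; 3 bits remain

Answer: 11 3388 0 5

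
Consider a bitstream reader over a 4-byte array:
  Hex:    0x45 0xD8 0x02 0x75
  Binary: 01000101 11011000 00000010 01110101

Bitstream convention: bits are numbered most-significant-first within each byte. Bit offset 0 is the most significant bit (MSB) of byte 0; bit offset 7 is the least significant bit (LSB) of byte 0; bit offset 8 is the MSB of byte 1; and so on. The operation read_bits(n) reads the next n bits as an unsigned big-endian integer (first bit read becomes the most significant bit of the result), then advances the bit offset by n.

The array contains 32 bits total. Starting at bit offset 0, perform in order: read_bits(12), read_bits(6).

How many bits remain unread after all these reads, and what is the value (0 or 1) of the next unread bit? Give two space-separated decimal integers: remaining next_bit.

Answer: 14 0

Derivation:
Read 1: bits[0:12] width=12 -> value=1117 (bin 010001011101); offset now 12 = byte 1 bit 4; 20 bits remain
Read 2: bits[12:18] width=6 -> value=32 (bin 100000); offset now 18 = byte 2 bit 2; 14 bits remain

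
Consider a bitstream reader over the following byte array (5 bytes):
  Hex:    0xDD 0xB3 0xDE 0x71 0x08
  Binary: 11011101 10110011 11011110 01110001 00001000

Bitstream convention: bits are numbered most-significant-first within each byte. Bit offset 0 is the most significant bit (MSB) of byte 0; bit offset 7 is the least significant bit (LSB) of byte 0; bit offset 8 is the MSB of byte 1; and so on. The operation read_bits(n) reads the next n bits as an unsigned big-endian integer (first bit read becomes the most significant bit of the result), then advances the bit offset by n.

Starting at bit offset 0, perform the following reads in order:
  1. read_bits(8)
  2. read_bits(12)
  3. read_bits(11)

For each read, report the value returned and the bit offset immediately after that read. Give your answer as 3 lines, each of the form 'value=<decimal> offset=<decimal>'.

Answer: value=221 offset=8
value=2877 offset=20
value=1848 offset=31

Derivation:
Read 1: bits[0:8] width=8 -> value=221 (bin 11011101); offset now 8 = byte 1 bit 0; 32 bits remain
Read 2: bits[8:20] width=12 -> value=2877 (bin 101100111101); offset now 20 = byte 2 bit 4; 20 bits remain
Read 3: bits[20:31] width=11 -> value=1848 (bin 11100111000); offset now 31 = byte 3 bit 7; 9 bits remain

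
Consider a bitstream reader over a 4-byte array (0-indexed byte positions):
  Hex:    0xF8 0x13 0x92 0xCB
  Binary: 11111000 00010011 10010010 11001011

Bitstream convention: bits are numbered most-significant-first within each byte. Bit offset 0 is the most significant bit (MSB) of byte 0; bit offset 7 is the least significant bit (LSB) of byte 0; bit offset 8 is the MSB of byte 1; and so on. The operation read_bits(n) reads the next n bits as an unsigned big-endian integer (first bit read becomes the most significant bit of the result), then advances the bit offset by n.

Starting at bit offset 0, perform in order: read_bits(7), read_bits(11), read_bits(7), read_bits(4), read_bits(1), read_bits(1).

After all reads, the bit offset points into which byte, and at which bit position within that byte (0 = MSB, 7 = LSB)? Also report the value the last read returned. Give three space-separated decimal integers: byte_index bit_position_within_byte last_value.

Answer: 3 7 1

Derivation:
Read 1: bits[0:7] width=7 -> value=124 (bin 1111100); offset now 7 = byte 0 bit 7; 25 bits remain
Read 2: bits[7:18] width=11 -> value=78 (bin 00001001110); offset now 18 = byte 2 bit 2; 14 bits remain
Read 3: bits[18:25] width=7 -> value=37 (bin 0100101); offset now 25 = byte 3 bit 1; 7 bits remain
Read 4: bits[25:29] width=4 -> value=9 (bin 1001); offset now 29 = byte 3 bit 5; 3 bits remain
Read 5: bits[29:30] width=1 -> value=0 (bin 0); offset now 30 = byte 3 bit 6; 2 bits remain
Read 6: bits[30:31] width=1 -> value=1 (bin 1); offset now 31 = byte 3 bit 7; 1 bits remain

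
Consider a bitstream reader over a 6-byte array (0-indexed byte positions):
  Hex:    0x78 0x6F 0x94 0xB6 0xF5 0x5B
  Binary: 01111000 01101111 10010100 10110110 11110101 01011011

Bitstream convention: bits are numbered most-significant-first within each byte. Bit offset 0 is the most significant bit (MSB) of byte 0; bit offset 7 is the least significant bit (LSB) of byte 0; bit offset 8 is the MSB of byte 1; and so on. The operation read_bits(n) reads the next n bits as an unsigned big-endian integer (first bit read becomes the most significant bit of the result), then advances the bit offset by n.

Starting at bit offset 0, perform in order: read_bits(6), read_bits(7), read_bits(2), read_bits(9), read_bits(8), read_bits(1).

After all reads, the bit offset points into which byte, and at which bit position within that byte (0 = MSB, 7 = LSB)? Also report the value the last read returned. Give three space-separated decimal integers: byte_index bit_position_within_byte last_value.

Read 1: bits[0:6] width=6 -> value=30 (bin 011110); offset now 6 = byte 0 bit 6; 42 bits remain
Read 2: bits[6:13] width=7 -> value=13 (bin 0001101); offset now 13 = byte 1 bit 5; 35 bits remain
Read 3: bits[13:15] width=2 -> value=3 (bin 11); offset now 15 = byte 1 bit 7; 33 bits remain
Read 4: bits[15:24] width=9 -> value=404 (bin 110010100); offset now 24 = byte 3 bit 0; 24 bits remain
Read 5: bits[24:32] width=8 -> value=182 (bin 10110110); offset now 32 = byte 4 bit 0; 16 bits remain
Read 6: bits[32:33] width=1 -> value=1 (bin 1); offset now 33 = byte 4 bit 1; 15 bits remain

Answer: 4 1 1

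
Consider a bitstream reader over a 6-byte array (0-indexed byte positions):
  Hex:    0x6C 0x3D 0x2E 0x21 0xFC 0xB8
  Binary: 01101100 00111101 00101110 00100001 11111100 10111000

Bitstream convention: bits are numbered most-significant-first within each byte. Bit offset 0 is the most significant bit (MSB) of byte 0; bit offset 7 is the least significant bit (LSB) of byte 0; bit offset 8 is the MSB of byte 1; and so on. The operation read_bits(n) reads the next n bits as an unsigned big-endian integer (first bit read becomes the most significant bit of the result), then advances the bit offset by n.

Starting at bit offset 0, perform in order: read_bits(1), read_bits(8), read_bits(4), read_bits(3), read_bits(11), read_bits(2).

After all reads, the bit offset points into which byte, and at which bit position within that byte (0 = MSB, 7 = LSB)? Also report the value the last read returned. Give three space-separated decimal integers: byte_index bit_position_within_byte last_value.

Answer: 3 5 0

Derivation:
Read 1: bits[0:1] width=1 -> value=0 (bin 0); offset now 1 = byte 0 bit 1; 47 bits remain
Read 2: bits[1:9] width=8 -> value=216 (bin 11011000); offset now 9 = byte 1 bit 1; 39 bits remain
Read 3: bits[9:13] width=4 -> value=7 (bin 0111); offset now 13 = byte 1 bit 5; 35 bits remain
Read 4: bits[13:16] width=3 -> value=5 (bin 101); offset now 16 = byte 2 bit 0; 32 bits remain
Read 5: bits[16:27] width=11 -> value=369 (bin 00101110001); offset now 27 = byte 3 bit 3; 21 bits remain
Read 6: bits[27:29] width=2 -> value=0 (bin 00); offset now 29 = byte 3 bit 5; 19 bits remain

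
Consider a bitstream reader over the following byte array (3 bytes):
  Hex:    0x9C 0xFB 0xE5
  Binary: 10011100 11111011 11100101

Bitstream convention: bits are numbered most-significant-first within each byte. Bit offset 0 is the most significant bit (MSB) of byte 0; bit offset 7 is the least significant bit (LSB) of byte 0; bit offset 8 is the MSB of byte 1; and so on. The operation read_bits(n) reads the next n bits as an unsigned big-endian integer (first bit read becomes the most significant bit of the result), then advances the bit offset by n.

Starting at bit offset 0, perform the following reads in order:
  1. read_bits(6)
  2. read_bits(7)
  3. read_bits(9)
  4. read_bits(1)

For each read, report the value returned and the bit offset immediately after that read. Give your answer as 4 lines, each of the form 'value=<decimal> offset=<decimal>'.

Answer: value=39 offset=6
value=31 offset=13
value=249 offset=22
value=0 offset=23

Derivation:
Read 1: bits[0:6] width=6 -> value=39 (bin 100111); offset now 6 = byte 0 bit 6; 18 bits remain
Read 2: bits[6:13] width=7 -> value=31 (bin 0011111); offset now 13 = byte 1 bit 5; 11 bits remain
Read 3: bits[13:22] width=9 -> value=249 (bin 011111001); offset now 22 = byte 2 bit 6; 2 bits remain
Read 4: bits[22:23] width=1 -> value=0 (bin 0); offset now 23 = byte 2 bit 7; 1 bits remain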